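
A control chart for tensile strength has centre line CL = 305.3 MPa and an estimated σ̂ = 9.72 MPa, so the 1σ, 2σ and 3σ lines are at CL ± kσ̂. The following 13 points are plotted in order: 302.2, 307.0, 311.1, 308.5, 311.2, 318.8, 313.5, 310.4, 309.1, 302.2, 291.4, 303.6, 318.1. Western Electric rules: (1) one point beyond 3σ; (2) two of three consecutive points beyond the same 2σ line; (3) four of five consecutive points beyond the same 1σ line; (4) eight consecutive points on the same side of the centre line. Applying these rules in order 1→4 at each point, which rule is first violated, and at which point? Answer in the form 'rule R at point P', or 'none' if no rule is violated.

rule 4 at point 9

Zone of each point (C = within 1σ̂, B = 1σ̂–2σ̂, A = 2σ̂–3σ̂, * = beyond 3σ̂; sign = side of CL): 1:-C, 2:+C, 3:+C, 4:+C, 5:+C, 6:+B, 7:+C, 8:+C, 9:+C, 10:-C, 11:-B, 12:-C, 13:+B
Rule 4 (eight consecutive points on the same side of the centre line) is satisfied at point 9.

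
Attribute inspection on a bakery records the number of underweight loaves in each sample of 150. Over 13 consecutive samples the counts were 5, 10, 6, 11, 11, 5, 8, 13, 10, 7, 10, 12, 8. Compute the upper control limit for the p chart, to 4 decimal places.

0.1174

p̄ = Σdᵢ / (k·n) = 116 / (13 × 150) = 0.05949
UCL = p̄ + 3·√(p̄(1−p̄)/n) = 0.05949 + 3 × √(0.05949×0.94051/150) = 0.05949 + 3 × 0.01931 = 0.11743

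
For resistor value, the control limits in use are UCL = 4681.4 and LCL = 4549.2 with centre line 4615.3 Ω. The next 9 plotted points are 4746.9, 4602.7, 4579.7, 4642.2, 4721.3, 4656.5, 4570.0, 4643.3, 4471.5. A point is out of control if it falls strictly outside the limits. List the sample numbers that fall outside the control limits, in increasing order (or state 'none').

Compare each point to [4549.2, 4681.4]: sample 1 = 4746.9 > UCL; sample 5 = 4721.3 > UCL; sample 9 = 4471.5 < LCL.

1, 5, 9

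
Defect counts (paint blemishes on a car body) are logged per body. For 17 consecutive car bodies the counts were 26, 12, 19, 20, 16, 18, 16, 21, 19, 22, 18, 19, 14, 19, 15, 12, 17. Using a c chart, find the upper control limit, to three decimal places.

30.489

c̄ = (26 + 12 + 19 + 20 + 16 + 18 + 16 + 21 + 19 + 22 + 18 + 19 + 14 + 19 + 15 + 12 + 17) / 17 = 303 / 17 = 17.8235
UCL = c̄ + 3√c̄ = 17.8235 + 3 × √17.8235 = 17.8235 + 3 × 4.2218 = 30.4889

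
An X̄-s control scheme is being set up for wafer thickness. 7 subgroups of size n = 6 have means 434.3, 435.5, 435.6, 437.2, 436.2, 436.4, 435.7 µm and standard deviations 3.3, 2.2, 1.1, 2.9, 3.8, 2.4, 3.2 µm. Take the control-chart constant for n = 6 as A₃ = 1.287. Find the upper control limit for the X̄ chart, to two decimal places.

X̄̄ = (434.3 + 435.5 + 435.6 + 437.2 + 436.2 + 436.4 + 435.7) / 7 = 435.8429
s̄ = (3.3 + 2.2 + 1.1 + 2.9 + 3.8 + 2.4 + 3.2) / 7 = 2.7000
UCL = X̄̄ + A₃·s̄ = 435.8429 + 1.287 × 2.7000 = 439.3178

439.32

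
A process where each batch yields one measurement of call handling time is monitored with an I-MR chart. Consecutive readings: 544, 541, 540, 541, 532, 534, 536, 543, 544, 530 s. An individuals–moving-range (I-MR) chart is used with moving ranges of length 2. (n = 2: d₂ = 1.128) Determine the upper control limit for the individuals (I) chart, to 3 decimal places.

X̄ = (544 + 541 + 540 + 541 + 532 + 534 + 536 + 543 + 544 + 530) / 10 = 538.5000
Moving ranges: 3, 1, 1, 9, 2, 2, 7, 1, 14; M̄R̄ = 40.0000 / 9 = 4.4444
UCL = X̄ + 3·M̄R̄/d₂ = 538.5000 + 3 × 4.4444 / 1.128 = 550.3203

550.320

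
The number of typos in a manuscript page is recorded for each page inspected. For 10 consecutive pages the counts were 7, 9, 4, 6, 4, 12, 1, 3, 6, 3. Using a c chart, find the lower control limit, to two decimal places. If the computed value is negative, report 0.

c̄ = (7 + 9 + 4 + 6 + 4 + 12 + 1 + 3 + 6 + 3) / 10 = 55 / 10 = 5.5000
LCL = c̄ − 3√c̄ = 5.5000 − 3 × 2.3452 = -1.5356 → 0 (cannot be negative)

0.00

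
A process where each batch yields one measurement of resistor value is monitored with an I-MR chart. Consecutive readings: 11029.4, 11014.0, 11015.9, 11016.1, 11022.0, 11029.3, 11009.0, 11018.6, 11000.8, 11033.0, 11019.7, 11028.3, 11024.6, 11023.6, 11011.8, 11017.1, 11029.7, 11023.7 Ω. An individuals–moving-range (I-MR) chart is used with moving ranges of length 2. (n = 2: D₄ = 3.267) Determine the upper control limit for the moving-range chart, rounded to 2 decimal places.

33.23

Moving ranges: 15.4, 1.9, 0.2, 5.9, 7.3, 20.3, 9.6, 17.8, 32.2, 13.3, 8.6, 3.7, 1.0, 11.8, 5.3, 12.6, 6.0; M̄R̄ = 172.9000 / 17 = 10.1706
UCL_MR = D₄·M̄R̄ = 3.267 × 10.1706 = 33.2273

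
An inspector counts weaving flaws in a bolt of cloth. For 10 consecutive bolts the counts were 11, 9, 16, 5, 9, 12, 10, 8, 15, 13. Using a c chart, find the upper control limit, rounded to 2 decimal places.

20.66

c̄ = (11 + 9 + 16 + 5 + 9 + 12 + 10 + 8 + 15 + 13) / 10 = 108 / 10 = 10.8000
UCL = c̄ + 3√c̄ = 10.8000 + 3 × √10.8000 = 10.8000 + 3 × 3.2863 = 20.6590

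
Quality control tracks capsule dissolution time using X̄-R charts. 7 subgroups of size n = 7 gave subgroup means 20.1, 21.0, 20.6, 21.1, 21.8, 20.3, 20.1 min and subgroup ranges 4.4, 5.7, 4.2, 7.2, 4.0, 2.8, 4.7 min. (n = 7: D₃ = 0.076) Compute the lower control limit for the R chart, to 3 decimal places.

R̄ = (4.4 + 5.7 + 4.2 + 7.2 + 4.0 + 2.8 + 4.7) / 7 = 33.0000 / 7 = 4.7143
LCL_R = D₃·R̄ = 0.076 × 4.7143 = 0.3583

0.358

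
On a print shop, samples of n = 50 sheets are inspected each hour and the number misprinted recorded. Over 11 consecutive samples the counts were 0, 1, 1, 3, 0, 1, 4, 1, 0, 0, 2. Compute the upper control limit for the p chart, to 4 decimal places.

0.0881

p̄ = Σdᵢ / (k·n) = 13 / (11 × 50) = 0.02364
UCL = p̄ + 3·√(p̄(1−p̄)/n) = 0.02364 + 3 × √(0.02364×0.97636/50) = 0.02364 + 3 × 0.02148 = 0.08809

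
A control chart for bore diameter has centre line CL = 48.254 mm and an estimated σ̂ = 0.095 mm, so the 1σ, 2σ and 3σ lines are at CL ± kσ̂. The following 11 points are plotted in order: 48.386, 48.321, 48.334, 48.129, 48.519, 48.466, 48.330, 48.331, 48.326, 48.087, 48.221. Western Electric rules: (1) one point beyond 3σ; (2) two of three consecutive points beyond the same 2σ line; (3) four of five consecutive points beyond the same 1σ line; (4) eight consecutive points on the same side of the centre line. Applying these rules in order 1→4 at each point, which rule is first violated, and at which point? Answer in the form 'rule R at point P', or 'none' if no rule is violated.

Zone of each point (C = within 1σ̂, B = 1σ̂–2σ̂, A = 2σ̂–3σ̂, * = beyond 3σ̂; sign = side of CL): 1:+B, 2:+C, 3:+C, 4:-B, 5:+A, 6:+A, 7:+C, 8:+C, 9:+C, 10:-B, 11:-C
Rule 2 (two of three consecutive points beyond the same 2σ limit) is satisfied at point 6.

rule 2 at point 6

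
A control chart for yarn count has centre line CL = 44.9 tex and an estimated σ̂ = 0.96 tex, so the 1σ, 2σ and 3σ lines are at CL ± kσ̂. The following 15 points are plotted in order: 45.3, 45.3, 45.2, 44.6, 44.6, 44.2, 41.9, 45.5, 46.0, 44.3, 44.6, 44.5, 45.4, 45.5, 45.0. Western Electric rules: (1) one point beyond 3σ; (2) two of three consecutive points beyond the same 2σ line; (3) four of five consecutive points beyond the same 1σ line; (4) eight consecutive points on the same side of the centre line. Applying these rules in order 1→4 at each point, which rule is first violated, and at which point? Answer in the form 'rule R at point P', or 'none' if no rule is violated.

rule 1 at point 7

Zone of each point (C = within 1σ̂, B = 1σ̂–2σ̂, A = 2σ̂–3σ̂, * = beyond 3σ̂; sign = side of CL): 1:+C, 2:+C, 3:+C, 4:-C, 5:-C, 6:-C, 7:-*, 8:+C, 9:+B, 10:-C, 11:-C, 12:-C, 13:+C, 14:+C, 15:+C
Rule 1 (one point beyond the 3σ limits) is satisfied at point 7.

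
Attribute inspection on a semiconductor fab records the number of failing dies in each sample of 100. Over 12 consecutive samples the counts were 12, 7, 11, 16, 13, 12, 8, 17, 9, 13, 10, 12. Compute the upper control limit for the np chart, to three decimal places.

p̄ = Σdᵢ / (k·n) = 140 / (12 × 100) = 0.11667
UCL = np̄ + 3·√(np̄(1−p̄)) = 11.6667 + 3 × √(11.6667×0.88333) = 11.6667 + 3 × 3.2102 = 21.2973

21.297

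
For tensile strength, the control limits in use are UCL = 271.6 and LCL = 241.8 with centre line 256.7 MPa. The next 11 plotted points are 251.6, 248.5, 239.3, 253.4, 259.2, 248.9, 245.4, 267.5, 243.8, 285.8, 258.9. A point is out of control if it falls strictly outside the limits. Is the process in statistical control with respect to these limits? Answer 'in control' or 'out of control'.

out of control

Compare each point to [241.8, 271.6]: sample 3 = 239.3 < LCL; sample 10 = 285.8 > UCL.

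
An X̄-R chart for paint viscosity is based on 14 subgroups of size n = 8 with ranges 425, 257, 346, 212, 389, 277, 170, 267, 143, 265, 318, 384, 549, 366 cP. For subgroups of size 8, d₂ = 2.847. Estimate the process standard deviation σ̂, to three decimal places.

109.589

R̄ = (425 + 257 + 346 + 212 + 389 + 277 + 170 + 267 + 143 + 265 + 318 + 384 + 549 + 366) / 14 = 312.0000
σ̂ = R̄ / d₂ = 312.0000 / 2.847 = 109.5890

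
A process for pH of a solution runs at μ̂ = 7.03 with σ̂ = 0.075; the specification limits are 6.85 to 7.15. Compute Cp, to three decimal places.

Cp = (USL − LSL) / (6σ̂) = (7.15 − 6.85) / (6 × 0.075) = 0.3000 / 0.4500 = 0.6667

0.667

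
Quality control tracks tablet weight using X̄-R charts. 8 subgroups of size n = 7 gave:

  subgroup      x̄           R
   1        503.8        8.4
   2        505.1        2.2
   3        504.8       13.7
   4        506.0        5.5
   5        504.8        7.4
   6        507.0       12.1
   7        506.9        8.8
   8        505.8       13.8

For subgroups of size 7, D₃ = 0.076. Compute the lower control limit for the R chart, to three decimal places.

R̄ = (8.4 + 2.2 + 13.7 + 5.5 + 7.4 + 12.1 + 8.8 + 13.8) / 8 = 71.9000 / 8 = 8.9875
LCL_R = D₃·R̄ = 0.076 × 8.9875 = 0.6831

0.683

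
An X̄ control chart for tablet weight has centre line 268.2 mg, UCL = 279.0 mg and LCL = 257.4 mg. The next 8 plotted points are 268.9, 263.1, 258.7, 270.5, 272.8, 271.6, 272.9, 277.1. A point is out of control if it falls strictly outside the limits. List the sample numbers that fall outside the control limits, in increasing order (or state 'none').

All 8 points lie within [257.4, 279.0].

none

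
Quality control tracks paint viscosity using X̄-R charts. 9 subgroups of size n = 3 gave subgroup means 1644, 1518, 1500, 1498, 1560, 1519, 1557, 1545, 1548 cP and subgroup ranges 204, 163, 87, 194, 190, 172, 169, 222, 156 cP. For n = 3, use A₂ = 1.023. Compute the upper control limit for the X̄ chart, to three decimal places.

1720.201

X̄̄ = (1644 + 1518 + 1500 + 1498 + 1560 + 1519 + 1557 + 1545 + 1548) / 9 = 13889.0000 / 9 = 1543.2222
R̄ = (204 + 163 + 87 + 194 + 190 + 172 + 169 + 222 + 156) / 9 = 1557.0000 / 9 = 173.0000
UCL = X̄̄ + A₂·R̄ = 1543.2222 + 1.023 × 173.0000 = 1720.2012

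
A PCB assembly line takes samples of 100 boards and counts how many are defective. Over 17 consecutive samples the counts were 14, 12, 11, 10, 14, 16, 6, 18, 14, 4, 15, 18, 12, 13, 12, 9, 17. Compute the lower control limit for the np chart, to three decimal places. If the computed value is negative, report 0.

2.676

p̄ = Σdᵢ / (k·n) = 215 / (17 × 100) = 0.12647
LCL = np̄ − 3·√(np̄(1−p̄)) = 12.6471 − 3 × 3.3238 = 2.6757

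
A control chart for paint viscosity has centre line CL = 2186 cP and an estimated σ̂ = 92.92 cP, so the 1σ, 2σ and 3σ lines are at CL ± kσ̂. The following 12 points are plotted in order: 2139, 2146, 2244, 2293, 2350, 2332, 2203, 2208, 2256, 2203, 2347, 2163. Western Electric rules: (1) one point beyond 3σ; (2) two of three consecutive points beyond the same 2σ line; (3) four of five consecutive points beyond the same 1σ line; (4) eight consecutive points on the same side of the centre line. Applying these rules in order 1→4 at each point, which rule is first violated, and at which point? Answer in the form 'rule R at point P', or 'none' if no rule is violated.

Zone of each point (C = within 1σ̂, B = 1σ̂–2σ̂, A = 2σ̂–3σ̂, * = beyond 3σ̂; sign = side of CL): 1:-C, 2:-C, 3:+C, 4:+B, 5:+B, 6:+B, 7:+C, 8:+C, 9:+C, 10:+C, 11:+B, 12:-C
Rule 4 (eight consecutive points on the same side of the centre line) is satisfied at point 10.

rule 4 at point 10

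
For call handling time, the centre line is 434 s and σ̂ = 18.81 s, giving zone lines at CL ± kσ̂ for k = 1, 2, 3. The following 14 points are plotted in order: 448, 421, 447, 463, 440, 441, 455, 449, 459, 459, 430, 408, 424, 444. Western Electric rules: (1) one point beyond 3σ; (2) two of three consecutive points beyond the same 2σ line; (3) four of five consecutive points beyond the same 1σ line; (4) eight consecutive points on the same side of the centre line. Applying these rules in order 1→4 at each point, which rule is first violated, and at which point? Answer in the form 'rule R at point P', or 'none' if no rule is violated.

rule 4 at point 10

Zone of each point (C = within 1σ̂, B = 1σ̂–2σ̂, A = 2σ̂–3σ̂, * = beyond 3σ̂; sign = side of CL): 1:+C, 2:-C, 3:+C, 4:+B, 5:+C, 6:+C, 7:+B, 8:+C, 9:+B, 10:+B, 11:-C, 12:-B, 13:-C, 14:+C
Rule 4 (eight consecutive points on the same side of the centre line) is satisfied at point 10.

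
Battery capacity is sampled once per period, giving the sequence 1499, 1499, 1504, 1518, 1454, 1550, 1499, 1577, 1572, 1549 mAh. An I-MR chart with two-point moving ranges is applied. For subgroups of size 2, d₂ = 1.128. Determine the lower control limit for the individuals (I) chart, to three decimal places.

1422.809

X̄ = (1499 + 1499 + 1504 + 1518 + 1454 + 1550 + 1499 + 1577 + 1572 + 1549) / 10 = 1522.1000
Moving ranges: 0, 5, 14, 64, 96, 51, 78, 5, 23; M̄R̄ = 336.0000 / 9 = 37.3333
LCL = X̄ − 3·M̄R̄/d₂ = 1522.1000 − 3 × 37.3333 / 1.128 = 1422.8092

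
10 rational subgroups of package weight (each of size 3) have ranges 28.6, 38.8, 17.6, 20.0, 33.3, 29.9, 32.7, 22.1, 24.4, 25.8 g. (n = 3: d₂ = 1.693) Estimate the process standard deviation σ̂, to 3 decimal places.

16.137

R̄ = (28.6 + 38.8 + 17.6 + 20.0 + 33.3 + 29.9 + 32.7 + 22.1 + 24.4 + 25.8) / 10 = 27.3200
σ̂ = R̄ / d₂ = 27.3200 / 1.693 = 16.1370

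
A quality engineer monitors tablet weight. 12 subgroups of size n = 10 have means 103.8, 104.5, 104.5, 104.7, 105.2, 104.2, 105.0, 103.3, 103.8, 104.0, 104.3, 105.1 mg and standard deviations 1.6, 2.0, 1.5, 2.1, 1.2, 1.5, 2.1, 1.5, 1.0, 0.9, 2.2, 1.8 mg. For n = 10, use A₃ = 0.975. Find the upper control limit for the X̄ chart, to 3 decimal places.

105.943

X̄̄ = (103.8 + 104.5 + 104.5 + 104.7 + 105.2 + 104.2 + 105.0 + 103.3 + 103.8 + 104.0 + 104.3 + 105.1) / 12 = 104.3667
s̄ = (1.6 + 2.0 + 1.5 + 2.1 + 1.2 + 1.5 + 2.1 + 1.5 + 1.0 + 0.9 + 2.2 + 1.8) / 12 = 1.6167
UCL = X̄̄ + A₃·s̄ = 104.3667 + 0.975 × 1.6167 = 105.9429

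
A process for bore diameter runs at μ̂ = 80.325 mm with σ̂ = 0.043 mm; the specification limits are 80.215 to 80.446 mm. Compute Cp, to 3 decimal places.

Cp = (USL − LSL) / (6σ̂) = (80.446 − 80.215) / (6 × 0.043) = 0.2310 / 0.2580 = 0.8953

0.895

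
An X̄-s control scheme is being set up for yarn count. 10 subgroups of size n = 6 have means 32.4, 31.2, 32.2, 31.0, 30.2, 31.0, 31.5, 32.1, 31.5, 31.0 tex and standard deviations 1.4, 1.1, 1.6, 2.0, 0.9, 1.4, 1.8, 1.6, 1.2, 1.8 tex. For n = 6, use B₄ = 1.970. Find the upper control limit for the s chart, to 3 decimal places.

2.916

s̄ = (1.4 + 1.1 + 1.6 + 2.0 + 0.9 + 1.4 + 1.8 + 1.6 + 1.2 + 1.8) / 10 = 1.4800
UCL_s = B₄·s̄ = 1.970 × 1.4800 = 2.9156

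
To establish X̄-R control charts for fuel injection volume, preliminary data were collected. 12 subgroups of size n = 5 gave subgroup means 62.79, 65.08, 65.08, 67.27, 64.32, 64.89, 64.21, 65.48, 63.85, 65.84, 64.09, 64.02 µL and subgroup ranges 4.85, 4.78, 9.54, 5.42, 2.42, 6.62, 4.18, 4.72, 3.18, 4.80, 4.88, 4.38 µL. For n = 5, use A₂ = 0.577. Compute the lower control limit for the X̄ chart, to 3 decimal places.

61.869

X̄̄ = (62.79 + 65.08 + 65.08 + 67.27 + 64.32 + 64.89 + 64.21 + 65.48 + 63.85 + 65.84 + 64.09 + 64.02) / 12 = 776.9200 / 12 = 64.7433
R̄ = (4.85 + 4.78 + 9.54 + 5.42 + 2.42 + 6.62 + 4.18 + 4.72 + 3.18 + 4.80 + 4.88 + 4.38) / 12 = 59.7700 / 12 = 4.9808
LCL = X̄̄ − A₂·R̄ = 64.7433 − 0.577 × 4.9808 = 61.8694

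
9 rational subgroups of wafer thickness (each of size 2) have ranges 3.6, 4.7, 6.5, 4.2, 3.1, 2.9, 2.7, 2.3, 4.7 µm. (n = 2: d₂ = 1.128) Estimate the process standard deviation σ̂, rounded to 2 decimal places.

3.42

R̄ = (3.6 + 4.7 + 6.5 + 4.2 + 3.1 + 2.9 + 2.7 + 2.3 + 4.7) / 9 = 3.8556
σ̂ = R̄ / d₂ = 3.8556 / 1.128 = 3.4180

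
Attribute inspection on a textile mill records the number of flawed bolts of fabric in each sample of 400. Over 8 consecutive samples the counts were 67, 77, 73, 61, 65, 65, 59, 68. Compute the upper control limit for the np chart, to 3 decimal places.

89.264

p̄ = Σdᵢ / (k·n) = 535 / (8 × 400) = 0.16719
UCL = np̄ + 3·√(np̄(1−p̄)) = 66.8750 + 3 × √(66.8750×0.83281) = 66.8750 + 3 × 7.4629 = 89.2636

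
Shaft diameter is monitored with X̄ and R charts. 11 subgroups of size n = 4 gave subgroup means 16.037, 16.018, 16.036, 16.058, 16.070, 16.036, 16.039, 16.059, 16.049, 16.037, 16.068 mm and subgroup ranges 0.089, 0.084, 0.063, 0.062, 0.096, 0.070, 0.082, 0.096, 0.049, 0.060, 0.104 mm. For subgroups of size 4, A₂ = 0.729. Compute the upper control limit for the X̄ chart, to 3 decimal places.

16.103

X̄̄ = (16.037 + 16.018 + 16.036 + 16.058 + 16.070 + 16.036 + 16.039 + 16.059 + 16.049 + 16.037 + 16.068) / 11 = 176.5070 / 11 = 16.0461
R̄ = (0.089 + 0.084 + 0.063 + 0.062 + 0.096 + 0.070 + 0.082 + 0.096 + 0.049 + 0.060 + 0.104) / 11 = 0.8550 / 11 = 0.0777
UCL = X̄̄ + A₂·R̄ = 16.0461 + 0.729 × 0.0777 = 16.1028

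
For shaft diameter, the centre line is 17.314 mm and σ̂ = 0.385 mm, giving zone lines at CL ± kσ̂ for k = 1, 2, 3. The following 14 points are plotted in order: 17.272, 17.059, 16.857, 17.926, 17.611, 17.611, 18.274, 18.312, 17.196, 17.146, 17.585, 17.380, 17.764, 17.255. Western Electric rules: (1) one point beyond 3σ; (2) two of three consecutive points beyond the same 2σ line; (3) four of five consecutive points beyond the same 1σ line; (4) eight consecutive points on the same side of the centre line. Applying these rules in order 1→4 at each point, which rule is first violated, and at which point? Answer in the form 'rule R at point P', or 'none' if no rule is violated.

Zone of each point (C = within 1σ̂, B = 1σ̂–2σ̂, A = 2σ̂–3σ̂, * = beyond 3σ̂; sign = side of CL): 1:-C, 2:-C, 3:-B, 4:+B, 5:+C, 6:+C, 7:+A, 8:+A, 9:-C, 10:-C, 11:+C, 12:+C, 13:+B, 14:-C
Rule 2 (two of three consecutive points beyond the same 2σ limit) is satisfied at point 8.

rule 2 at point 8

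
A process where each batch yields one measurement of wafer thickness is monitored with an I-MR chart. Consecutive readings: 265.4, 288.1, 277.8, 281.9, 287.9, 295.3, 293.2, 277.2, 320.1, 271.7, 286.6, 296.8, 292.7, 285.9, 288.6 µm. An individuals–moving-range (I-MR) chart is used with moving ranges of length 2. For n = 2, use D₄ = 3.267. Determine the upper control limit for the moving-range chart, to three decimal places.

Moving ranges: 22.7, 10.3, 4.1, 6.0, 7.4, 2.1, 16.0, 42.9, 48.4, 14.9, 10.2, 4.1, 6.8, 2.7; M̄R̄ = 198.6000 / 14 = 14.1857
UCL_MR = D₄·M̄R̄ = 3.267 × 14.1857 = 46.3447

46.345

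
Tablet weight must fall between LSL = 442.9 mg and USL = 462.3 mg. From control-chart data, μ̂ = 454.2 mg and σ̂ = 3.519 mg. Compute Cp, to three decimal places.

0.919

Cp = (USL − LSL) / (6σ̂) = (462.3 − 442.9) / (6 × 3.519) = 19.4000 / 21.1140 = 0.9188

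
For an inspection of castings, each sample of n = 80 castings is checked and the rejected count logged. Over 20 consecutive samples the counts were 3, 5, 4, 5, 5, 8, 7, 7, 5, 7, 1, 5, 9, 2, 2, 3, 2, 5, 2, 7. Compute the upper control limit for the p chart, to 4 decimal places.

p̄ = Σdᵢ / (k·n) = 94 / (20 × 80) = 0.05875
UCL = p̄ + 3·√(p̄(1−p̄)/n) = 0.05875 + 3 × √(0.05875×0.94125/80) = 0.05875 + 3 × 0.02629 = 0.13762

0.1376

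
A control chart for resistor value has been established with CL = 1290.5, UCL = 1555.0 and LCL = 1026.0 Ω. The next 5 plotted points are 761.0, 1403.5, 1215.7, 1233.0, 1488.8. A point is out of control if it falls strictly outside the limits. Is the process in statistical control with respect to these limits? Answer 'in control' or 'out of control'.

out of control

Compare each point to [1026.0, 1555.0]: sample 1 = 761.0 < LCL.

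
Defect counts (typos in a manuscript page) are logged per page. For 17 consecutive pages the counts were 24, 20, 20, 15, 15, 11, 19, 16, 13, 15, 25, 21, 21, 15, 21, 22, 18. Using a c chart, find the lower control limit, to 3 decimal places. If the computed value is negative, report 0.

5.463

c̄ = (24 + 20 + 20 + 15 + 15 + 11 + 19 + 16 + 13 + 15 + 25 + 21 + 21 + 15 + 21 + 22 + 18) / 17 = 311 / 17 = 18.2941
LCL = c̄ − 3√c̄ = 18.2941 − 3 × 4.2772 = 5.4626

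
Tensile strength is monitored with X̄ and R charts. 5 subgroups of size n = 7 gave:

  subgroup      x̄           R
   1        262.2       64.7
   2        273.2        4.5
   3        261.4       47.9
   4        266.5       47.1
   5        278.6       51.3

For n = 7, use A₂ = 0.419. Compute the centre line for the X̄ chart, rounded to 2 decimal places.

X̄̄ = (262.2 + 273.2 + 261.4 + 266.5 + 278.6) / 5 = 1341.9000 / 5 = 268.3800
CL = X̄̄ = 268.3800

268.38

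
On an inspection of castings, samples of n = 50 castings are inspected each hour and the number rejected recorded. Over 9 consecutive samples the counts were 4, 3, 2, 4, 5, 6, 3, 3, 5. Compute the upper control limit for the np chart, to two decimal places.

p̄ = Σdᵢ / (k·n) = 35 / (9 × 50) = 0.07778
UCL = np̄ + 3·√(np̄(1−p̄)) = 3.8889 + 3 × √(3.8889×0.92222) = 3.8889 + 3 × 1.8938 = 9.5702

9.57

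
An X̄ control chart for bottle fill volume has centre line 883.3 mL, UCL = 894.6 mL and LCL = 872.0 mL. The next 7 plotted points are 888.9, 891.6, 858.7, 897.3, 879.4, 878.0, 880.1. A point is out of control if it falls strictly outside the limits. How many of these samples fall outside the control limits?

2

Compare each point to [872.0, 894.6]: sample 3 = 858.7 < LCL; sample 4 = 897.3 > UCL.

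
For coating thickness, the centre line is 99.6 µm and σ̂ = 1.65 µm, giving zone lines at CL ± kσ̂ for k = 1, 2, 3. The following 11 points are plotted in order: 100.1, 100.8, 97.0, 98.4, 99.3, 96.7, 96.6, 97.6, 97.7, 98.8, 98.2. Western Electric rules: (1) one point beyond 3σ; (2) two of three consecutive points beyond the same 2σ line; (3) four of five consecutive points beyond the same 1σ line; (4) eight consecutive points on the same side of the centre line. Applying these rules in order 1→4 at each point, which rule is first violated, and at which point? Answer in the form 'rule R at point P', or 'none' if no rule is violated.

Zone of each point (C = within 1σ̂, B = 1σ̂–2σ̂, A = 2σ̂–3σ̂, * = beyond 3σ̂; sign = side of CL): 1:+C, 2:+C, 3:-B, 4:-C, 5:-C, 6:-B, 7:-B, 8:-B, 9:-B, 10:-C, 11:-C
Rule 3 (four of five consecutive points beyond the same 1σ limit) is satisfied at point 9.

rule 3 at point 9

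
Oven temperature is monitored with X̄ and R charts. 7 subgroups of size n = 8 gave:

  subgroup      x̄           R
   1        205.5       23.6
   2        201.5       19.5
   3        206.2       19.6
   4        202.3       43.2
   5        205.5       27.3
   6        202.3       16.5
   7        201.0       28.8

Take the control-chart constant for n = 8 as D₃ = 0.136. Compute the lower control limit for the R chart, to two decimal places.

R̄ = (23.6 + 19.5 + 19.6 + 43.2 + 27.3 + 16.5 + 28.8) / 7 = 178.5000 / 7 = 25.5000
LCL_R = D₃·R̄ = 0.136 × 25.5000 = 3.4680

3.47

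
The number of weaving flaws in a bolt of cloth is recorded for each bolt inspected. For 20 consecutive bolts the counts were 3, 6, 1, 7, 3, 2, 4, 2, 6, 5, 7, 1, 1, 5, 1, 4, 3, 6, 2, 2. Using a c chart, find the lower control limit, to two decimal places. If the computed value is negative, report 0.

0.00

c̄ = (3 + 6 + 1 + 7 + 3 + 2 + 4 + 2 + 6 + 5 + 7 + 1 + 1 + 5 + 1 + 4 + 3 + 6 + 2 + 2) / 20 = 71 / 20 = 3.5500
LCL = c̄ − 3√c̄ = 3.5500 − 3 × 1.8841 = -2.1024 → 0 (cannot be negative)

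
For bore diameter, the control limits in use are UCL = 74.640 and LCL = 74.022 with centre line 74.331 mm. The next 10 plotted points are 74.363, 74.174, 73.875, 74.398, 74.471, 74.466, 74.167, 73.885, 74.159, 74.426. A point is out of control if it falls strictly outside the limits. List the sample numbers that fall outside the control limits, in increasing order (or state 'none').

3, 8

Compare each point to [74.022, 74.640]: sample 3 = 73.875 < LCL; sample 8 = 73.885 < LCL.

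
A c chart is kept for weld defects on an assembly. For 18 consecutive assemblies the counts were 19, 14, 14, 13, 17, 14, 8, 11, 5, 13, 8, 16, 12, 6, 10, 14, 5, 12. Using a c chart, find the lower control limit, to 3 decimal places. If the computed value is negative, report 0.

c̄ = (19 + 14 + 14 + 13 + 17 + 14 + 8 + 11 + 5 + 13 + 8 + 16 + 12 + 6 + 10 + 14 + 5 + 12) / 18 = 211 / 18 = 11.7222
LCL = c̄ − 3√c̄ = 11.7222 − 3 × 3.4238 = 1.4509

1.451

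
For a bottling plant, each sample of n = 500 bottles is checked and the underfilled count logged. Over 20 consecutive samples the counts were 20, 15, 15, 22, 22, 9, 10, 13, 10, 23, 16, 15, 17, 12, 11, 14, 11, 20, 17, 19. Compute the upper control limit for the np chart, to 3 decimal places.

p̄ = Σdᵢ / (k·n) = 311 / (20 × 500) = 0.03110
UCL = np̄ + 3·√(np̄(1−p̄)) = 15.5500 + 3 × √(15.5500×0.96890) = 15.5500 + 3 × 3.8815 = 27.1946

27.195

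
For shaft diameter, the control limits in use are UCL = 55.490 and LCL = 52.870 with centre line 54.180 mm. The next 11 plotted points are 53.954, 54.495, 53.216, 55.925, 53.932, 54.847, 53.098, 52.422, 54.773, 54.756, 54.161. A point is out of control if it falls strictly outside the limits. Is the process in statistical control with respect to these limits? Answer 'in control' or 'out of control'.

Compare each point to [52.870, 55.490]: sample 4 = 55.925 > UCL; sample 8 = 52.422 < LCL.

out of control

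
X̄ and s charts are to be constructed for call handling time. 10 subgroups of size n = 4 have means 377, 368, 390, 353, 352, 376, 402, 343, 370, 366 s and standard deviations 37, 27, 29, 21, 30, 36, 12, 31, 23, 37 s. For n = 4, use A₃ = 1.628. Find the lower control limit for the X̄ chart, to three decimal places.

323.628

X̄̄ = (377 + 368 + 390 + 353 + 352 + 376 + 402 + 343 + 370 + 366) / 10 = 369.7000
s̄ = (37 + 27 + 29 + 21 + 30 + 36 + 12 + 31 + 23 + 37) / 10 = 28.3000
LCL = X̄̄ − A₃·s̄ = 369.7000 − 1.628 × 28.3000 = 323.6276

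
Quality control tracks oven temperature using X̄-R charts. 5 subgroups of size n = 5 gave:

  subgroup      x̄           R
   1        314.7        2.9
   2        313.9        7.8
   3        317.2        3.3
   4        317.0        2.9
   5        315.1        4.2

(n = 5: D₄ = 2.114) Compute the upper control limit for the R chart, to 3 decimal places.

8.921

R̄ = (2.9 + 7.8 + 3.3 + 2.9 + 4.2) / 5 = 21.1000 / 5 = 4.2200
UCL_R = D₄·R̄ = 2.114 × 4.2200 = 8.9211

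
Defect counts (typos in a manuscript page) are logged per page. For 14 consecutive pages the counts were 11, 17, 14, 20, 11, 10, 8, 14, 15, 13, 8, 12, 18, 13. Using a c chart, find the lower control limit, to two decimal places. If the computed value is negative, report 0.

2.27

c̄ = (11 + 17 + 14 + 20 + 11 + 10 + 8 + 14 + 15 + 13 + 8 + 12 + 18 + 13) / 14 = 184 / 14 = 13.1429
LCL = c̄ − 3√c̄ = 13.1429 − 3 × 3.6253 = 2.2669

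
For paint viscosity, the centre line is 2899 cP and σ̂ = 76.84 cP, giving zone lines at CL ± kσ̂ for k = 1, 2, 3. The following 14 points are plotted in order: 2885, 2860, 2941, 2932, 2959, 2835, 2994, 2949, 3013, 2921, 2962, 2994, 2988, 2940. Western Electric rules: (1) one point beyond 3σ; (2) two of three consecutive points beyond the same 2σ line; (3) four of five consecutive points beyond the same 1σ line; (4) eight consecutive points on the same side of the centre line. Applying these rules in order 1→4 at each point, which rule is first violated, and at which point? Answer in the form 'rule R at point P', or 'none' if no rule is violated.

rule 4 at point 14

Zone of each point (C = within 1σ̂, B = 1σ̂–2σ̂, A = 2σ̂–3σ̂, * = beyond 3σ̂; sign = side of CL): 1:-C, 2:-C, 3:+C, 4:+C, 5:+C, 6:-C, 7:+B, 8:+C, 9:+B, 10:+C, 11:+C, 12:+B, 13:+B, 14:+C
Rule 4 (eight consecutive points on the same side of the centre line) is satisfied at point 14.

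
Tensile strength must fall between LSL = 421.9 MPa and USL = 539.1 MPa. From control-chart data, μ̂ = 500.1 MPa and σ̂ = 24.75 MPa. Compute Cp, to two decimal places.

0.79

Cp = (USL − LSL) / (6σ̂) = (539.1 − 421.9) / (6 × 24.75) = 117.2000 / 148.5000 = 0.7892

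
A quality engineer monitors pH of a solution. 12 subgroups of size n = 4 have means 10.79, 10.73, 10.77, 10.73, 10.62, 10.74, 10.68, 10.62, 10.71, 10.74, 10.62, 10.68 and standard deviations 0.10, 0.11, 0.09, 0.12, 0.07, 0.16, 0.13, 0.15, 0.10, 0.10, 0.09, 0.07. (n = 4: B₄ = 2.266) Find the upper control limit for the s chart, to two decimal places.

0.24

s̄ = (0.10 + 0.11 + 0.09 + 0.12 + 0.07 + 0.16 + 0.13 + 0.15 + 0.10 + 0.10 + 0.09 + 0.07) / 12 = 0.1075
UCL_s = B₄·s̄ = 2.266 × 0.1075 = 0.2436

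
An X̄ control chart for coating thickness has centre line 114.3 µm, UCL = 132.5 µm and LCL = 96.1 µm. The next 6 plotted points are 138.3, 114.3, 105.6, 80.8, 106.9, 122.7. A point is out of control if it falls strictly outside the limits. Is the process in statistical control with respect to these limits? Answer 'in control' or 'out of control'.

out of control

Compare each point to [96.1, 132.5]: sample 1 = 138.3 > UCL; sample 4 = 80.8 < LCL.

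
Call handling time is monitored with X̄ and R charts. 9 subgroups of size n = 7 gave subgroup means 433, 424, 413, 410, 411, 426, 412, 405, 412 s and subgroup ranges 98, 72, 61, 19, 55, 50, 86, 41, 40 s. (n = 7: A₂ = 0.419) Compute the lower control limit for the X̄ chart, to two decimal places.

391.92

X̄̄ = (433 + 424 + 413 + 410 + 411 + 426 + 412 + 405 + 412) / 9 = 3746.0000 / 9 = 416.2222
R̄ = (98 + 72 + 61 + 19 + 55 + 50 + 86 + 41 + 40) / 9 = 522.0000 / 9 = 58.0000
LCL = X̄̄ − A₂·R̄ = 416.2222 − 0.419 × 58.0000 = 391.9202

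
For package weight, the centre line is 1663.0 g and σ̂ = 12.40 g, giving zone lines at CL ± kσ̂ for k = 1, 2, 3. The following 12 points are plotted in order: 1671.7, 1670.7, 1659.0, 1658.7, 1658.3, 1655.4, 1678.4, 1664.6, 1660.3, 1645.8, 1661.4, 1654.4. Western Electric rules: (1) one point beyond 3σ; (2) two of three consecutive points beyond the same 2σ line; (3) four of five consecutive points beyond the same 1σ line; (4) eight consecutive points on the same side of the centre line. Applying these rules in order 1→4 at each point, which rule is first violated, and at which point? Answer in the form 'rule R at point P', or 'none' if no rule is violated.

none

Zone of each point (C = within 1σ̂, B = 1σ̂–2σ̂, A = 2σ̂–3σ̂, * = beyond 3σ̂; sign = side of CL): 1:+C, 2:+C, 3:-C, 4:-C, 5:-C, 6:-C, 7:+B, 8:+C, 9:-C, 10:-B, 11:-C, 12:-C
No rule fires across all 12 points.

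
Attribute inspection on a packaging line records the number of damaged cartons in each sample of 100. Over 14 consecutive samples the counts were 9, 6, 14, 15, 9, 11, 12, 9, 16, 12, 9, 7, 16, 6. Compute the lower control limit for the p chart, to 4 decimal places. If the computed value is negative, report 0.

0.0148

p̄ = Σdᵢ / (k·n) = 151 / (14 × 100) = 0.10786
LCL = p̄ − 3·√(p̄(1−p̄)/n) = 0.10786 − 3 × 0.03102 = 0.01480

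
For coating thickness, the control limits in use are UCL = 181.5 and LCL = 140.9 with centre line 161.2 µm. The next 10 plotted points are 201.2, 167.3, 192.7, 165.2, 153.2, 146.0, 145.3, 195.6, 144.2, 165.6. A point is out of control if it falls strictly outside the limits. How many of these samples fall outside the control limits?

3

Compare each point to [140.9, 181.5]: sample 1 = 201.2 > UCL; sample 3 = 192.7 > UCL; sample 8 = 195.6 > UCL.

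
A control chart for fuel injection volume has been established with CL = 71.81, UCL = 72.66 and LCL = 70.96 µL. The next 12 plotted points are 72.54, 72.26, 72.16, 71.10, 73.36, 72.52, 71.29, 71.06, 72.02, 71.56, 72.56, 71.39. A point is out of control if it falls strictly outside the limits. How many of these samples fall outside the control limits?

1

Compare each point to [70.96, 72.66]: sample 5 = 73.36 > UCL.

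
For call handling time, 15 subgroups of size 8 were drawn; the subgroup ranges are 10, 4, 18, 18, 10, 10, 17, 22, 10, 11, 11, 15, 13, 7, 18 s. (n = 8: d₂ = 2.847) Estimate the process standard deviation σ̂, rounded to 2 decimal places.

R̄ = (10 + 4 + 18 + 18 + 10 + 10 + 17 + 22 + 10 + 11 + 11 + 15 + 13 + 7 + 18) / 15 = 12.9333
σ̂ = R̄ / d₂ = 12.9333 / 2.847 = 4.5428

4.54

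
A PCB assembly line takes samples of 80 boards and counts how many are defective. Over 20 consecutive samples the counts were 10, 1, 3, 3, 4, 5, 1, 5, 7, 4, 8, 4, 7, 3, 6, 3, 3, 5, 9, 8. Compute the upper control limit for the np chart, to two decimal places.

11.41

p̄ = Σdᵢ / (k·n) = 99 / (20 × 80) = 0.06187
UCL = np̄ + 3·√(np̄(1−p̄)) = 4.9500 + 3 × √(4.9500×0.93812) = 4.9500 + 3 × 2.1549 = 11.4148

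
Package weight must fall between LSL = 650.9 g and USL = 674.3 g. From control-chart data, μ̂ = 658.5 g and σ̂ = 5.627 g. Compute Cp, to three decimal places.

0.693

Cp = (USL − LSL) / (6σ̂) = (674.3 − 650.9) / (6 × 5.627) = 23.4000 / 33.7620 = 0.6931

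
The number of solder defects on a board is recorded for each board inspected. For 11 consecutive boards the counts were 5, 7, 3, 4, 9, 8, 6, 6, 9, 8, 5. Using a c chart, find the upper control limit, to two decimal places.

c̄ = (5 + 7 + 3 + 4 + 9 + 8 + 6 + 6 + 9 + 8 + 5) / 11 = 70 / 11 = 6.3636
UCL = c̄ + 3√c̄ = 6.3636 + 3 × √6.3636 = 6.3636 + 3 × 2.5226 = 13.9315

13.93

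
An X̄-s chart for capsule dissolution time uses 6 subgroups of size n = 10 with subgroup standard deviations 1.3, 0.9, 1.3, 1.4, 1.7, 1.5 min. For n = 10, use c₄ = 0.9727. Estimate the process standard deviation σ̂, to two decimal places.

s̄ = (1.3 + 0.9 + 1.3 + 1.4 + 1.7 + 1.5) / 6 = 1.3500
σ̂ = s̄ / c₄ = 1.3500 / 0.9727 = 1.3879

1.39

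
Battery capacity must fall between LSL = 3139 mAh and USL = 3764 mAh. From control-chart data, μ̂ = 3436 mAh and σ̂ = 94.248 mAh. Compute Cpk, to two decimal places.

1.05

Cpu = (USL − μ̂) / (3σ̂) = (3764 − 3436) / (3 × 94.248) = 1.1601; Cpl = (μ̂ − LSL) / (3σ̂) = (3436 − 3139) / (3 × 94.248) = 1.0504; Cpk = min(Cpu, Cpl) = 1.0504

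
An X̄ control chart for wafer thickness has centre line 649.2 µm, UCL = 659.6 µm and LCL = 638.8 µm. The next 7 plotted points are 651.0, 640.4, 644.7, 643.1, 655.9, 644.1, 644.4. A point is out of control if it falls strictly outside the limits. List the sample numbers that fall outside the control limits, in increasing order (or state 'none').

none

All 7 points lie within [638.8, 659.6].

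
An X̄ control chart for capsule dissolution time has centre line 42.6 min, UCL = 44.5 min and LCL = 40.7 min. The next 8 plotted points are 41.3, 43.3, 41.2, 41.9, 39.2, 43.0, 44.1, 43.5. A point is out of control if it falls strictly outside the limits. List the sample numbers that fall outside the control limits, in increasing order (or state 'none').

Compare each point to [40.7, 44.5]: sample 5 = 39.2 < LCL.

5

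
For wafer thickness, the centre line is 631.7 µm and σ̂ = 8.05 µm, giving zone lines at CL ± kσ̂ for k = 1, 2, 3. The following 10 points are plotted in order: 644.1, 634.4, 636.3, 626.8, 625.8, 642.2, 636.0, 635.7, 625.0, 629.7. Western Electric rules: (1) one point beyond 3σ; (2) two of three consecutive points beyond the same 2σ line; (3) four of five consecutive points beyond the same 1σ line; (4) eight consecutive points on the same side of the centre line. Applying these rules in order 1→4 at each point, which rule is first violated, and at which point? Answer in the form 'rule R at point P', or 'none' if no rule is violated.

Zone of each point (C = within 1σ̂, B = 1σ̂–2σ̂, A = 2σ̂–3σ̂, * = beyond 3σ̂; sign = side of CL): 1:+B, 2:+C, 3:+C, 4:-C, 5:-C, 6:+B, 7:+C, 8:+C, 9:-C, 10:-C
No rule fires across all 10 points.

none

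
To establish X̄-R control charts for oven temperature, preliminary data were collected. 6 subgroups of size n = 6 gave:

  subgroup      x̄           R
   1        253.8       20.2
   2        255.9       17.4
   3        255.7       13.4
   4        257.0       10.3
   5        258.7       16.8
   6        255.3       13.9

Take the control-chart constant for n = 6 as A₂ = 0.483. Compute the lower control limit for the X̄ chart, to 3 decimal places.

248.661

X̄̄ = (253.8 + 255.9 + 255.7 + 257.0 + 258.7 + 255.3) / 6 = 1536.4000 / 6 = 256.0667
R̄ = (20.2 + 17.4 + 13.4 + 10.3 + 16.8 + 13.9) / 6 = 92.0000 / 6 = 15.3333
LCL = X̄̄ − A₂·R̄ = 256.0667 − 0.483 × 15.3333 = 248.6607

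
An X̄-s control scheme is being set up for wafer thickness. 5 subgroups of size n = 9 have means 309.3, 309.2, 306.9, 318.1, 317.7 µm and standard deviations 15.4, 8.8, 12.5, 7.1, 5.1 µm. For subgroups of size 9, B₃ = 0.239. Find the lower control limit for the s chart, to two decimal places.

s̄ = (15.4 + 8.8 + 12.5 + 7.1 + 5.1) / 5 = 9.7800
LCL_s = B₃·s̄ = 0.239 × 9.7800 = 2.3374

2.34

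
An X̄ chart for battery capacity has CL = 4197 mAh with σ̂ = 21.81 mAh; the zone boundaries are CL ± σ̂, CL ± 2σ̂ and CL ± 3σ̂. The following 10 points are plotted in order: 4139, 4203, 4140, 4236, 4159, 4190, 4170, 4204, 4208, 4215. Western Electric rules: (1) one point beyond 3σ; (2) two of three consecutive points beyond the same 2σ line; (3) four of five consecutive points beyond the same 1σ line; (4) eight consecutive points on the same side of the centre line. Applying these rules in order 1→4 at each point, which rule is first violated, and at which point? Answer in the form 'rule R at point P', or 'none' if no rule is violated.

Zone of each point (C = within 1σ̂, B = 1σ̂–2σ̂, A = 2σ̂–3σ̂, * = beyond 3σ̂; sign = side of CL): 1:-A, 2:+C, 3:-A, 4:+B, 5:-B, 6:-C, 7:-B, 8:+C, 9:+C, 10:+C
Rule 2 (two of three consecutive points beyond the same 2σ limit) is satisfied at point 3.

rule 2 at point 3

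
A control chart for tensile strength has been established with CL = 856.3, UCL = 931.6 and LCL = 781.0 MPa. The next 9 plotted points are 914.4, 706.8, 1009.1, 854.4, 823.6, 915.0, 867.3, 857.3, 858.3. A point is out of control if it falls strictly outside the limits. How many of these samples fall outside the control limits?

2

Compare each point to [781.0, 931.6]: sample 2 = 706.8 < LCL; sample 3 = 1009.1 > UCL.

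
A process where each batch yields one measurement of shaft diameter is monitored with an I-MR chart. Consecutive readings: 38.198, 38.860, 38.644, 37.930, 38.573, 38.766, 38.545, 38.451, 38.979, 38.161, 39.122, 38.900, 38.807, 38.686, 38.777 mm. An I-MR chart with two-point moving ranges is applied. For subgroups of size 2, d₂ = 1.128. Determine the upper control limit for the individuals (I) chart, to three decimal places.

X̄ = (38.198 + 38.860 + 38.644 + 37.930 + 38.573 + 38.766 + 38.545 + 38.451 + 38.979 + 38.161 + 39.122 + 38.900 + 38.807 + 38.686 + 38.777) / 15 = 38.6266
Moving ranges: 0.662, 0.216, 0.714, 0.643, 0.193, 0.221, 0.094, 0.528, 0.818, 0.961, 0.222, 0.093, 0.121, 0.091; M̄R̄ = 5.5770 / 14 = 0.3984
UCL = X̄ + 3·M̄R̄/d₂ = 38.6266 + 3 × 0.3984 / 1.128 = 39.6861

39.686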